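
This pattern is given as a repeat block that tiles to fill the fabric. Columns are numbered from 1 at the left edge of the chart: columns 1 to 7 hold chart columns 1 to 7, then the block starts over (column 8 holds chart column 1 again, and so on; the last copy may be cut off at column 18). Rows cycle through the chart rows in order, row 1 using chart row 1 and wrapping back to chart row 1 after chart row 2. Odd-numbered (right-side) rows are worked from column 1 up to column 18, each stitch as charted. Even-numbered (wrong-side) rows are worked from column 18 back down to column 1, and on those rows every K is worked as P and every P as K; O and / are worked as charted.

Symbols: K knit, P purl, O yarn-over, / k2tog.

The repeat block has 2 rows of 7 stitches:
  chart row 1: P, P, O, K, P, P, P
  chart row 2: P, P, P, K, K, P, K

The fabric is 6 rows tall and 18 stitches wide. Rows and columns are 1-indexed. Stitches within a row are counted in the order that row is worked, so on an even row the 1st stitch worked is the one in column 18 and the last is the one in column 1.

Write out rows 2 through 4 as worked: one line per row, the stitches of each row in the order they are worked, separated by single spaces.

Row 2: chart row 2, WS - tiled (columns 1-18): P P P K K P K P P P K K P K P P P K; work from column 18 back to 1 with K<->P swapped.
Row 3: chart row 1, RS - tile across columns 1-18 and work as-is.
Row 4: chart row 2, WS - tiled (columns 1-18): P P P K K P K P P P K K P K P P P K; work from column 18 back to 1 with K<->P swapped.

Rows as worked:
P K K K P K P P K K K P K P P K K K
P P O K P P P P P O K P P P P P O K
P K K K P K P P K K K P K P P K K K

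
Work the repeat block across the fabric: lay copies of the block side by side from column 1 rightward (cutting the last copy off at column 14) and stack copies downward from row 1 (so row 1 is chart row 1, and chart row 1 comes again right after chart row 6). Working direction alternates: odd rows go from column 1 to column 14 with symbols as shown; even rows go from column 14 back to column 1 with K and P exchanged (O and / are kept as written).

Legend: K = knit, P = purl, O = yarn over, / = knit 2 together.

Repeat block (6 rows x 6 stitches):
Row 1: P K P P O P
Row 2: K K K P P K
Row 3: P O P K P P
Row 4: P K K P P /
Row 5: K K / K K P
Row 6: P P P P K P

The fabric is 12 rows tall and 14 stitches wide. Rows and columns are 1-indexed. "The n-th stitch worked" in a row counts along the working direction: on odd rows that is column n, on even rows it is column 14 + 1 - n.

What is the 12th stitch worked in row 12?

Row 12: (12-1) mod 6 = 5, so use chart row 6. Even row -> WS.
Chart row 6 tiled across columns 1-14: P P P P K P P P P P K P P P
WS row: flip the tiled sequence (start at column 14) and apply K<->P; O and / stay.
Row 12 as worked: K K K P K K K K K P K K K K
Counting 12 along the worked row gives K.

Result:
K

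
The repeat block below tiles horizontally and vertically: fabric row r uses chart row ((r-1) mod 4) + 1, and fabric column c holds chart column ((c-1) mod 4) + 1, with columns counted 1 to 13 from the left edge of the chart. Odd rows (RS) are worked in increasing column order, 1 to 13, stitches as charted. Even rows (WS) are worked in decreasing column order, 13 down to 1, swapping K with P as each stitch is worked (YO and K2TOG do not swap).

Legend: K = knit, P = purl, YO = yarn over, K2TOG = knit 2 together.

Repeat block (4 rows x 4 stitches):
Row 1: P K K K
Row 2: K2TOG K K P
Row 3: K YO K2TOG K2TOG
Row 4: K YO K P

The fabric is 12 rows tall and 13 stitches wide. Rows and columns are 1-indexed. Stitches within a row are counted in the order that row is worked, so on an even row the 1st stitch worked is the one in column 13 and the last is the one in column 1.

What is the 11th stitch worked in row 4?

Row 4 uses chart row ((4-1) mod 4)+1 = 4. Row 4 is even, so WS.
Chart row 4 tiled across columns 1-13: K YO K P K YO K P K YO K P K
WS: work from column 13 back to column 1 (reverse the tiled row), swapping K<->P (YO and K2TOG unchanged).
Row 4 as worked: P K P YO P K P YO P K P YO P
Counting 11 along the worked row gives P.

Result:
P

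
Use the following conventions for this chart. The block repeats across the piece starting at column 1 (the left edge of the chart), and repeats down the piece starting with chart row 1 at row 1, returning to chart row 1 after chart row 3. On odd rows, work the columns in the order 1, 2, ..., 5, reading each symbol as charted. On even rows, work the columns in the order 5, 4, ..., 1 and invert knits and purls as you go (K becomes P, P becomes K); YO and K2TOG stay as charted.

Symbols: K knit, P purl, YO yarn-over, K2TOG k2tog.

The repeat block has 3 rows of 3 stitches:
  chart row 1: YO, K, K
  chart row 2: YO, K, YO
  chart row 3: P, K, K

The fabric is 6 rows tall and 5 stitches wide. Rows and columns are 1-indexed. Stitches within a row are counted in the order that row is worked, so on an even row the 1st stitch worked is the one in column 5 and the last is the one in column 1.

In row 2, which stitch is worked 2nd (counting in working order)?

== STITCH ==
YO

Derivation:
Row 2 uses chart row ((2-1) mod 3)+1 = 2. Row 2 is even, so WS.
Chart row 2 tiled across columns 1-5: YO K YO YO K
WS: work from column 5 back to column 1 (reverse the tiled row), swapping K<->P (YO and K2TOG unchanged).
Row 2 as worked: P YO YO P YO
Stitch 2 in working order -> YO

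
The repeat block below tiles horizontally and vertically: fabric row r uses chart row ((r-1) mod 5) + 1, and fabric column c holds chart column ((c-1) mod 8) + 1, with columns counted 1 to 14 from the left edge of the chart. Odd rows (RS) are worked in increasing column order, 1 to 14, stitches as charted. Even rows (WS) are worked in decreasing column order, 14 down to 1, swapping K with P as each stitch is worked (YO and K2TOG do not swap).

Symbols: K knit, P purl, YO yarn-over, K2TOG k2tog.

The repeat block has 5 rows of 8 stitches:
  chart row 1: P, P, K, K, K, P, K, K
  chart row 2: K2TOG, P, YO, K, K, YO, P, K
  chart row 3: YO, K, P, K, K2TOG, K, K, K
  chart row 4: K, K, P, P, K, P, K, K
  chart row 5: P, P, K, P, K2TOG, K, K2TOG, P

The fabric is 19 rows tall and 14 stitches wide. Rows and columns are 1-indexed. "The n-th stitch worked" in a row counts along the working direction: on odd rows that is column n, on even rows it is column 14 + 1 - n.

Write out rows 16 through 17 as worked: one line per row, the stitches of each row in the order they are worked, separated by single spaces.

Rows as worked:
K P P P K K P P K P P P K K
K2TOG P YO K K YO P K K2TOG P YO K K YO

Derivation:
Row 16: chart row 1, WS - tiled (columns 1-14): P P K K K P K K P P K K K P; work from column 14 back to 1 with K<->P swapped.
Row 17: chart row 2, RS - tile across columns 1-14 and work as-is.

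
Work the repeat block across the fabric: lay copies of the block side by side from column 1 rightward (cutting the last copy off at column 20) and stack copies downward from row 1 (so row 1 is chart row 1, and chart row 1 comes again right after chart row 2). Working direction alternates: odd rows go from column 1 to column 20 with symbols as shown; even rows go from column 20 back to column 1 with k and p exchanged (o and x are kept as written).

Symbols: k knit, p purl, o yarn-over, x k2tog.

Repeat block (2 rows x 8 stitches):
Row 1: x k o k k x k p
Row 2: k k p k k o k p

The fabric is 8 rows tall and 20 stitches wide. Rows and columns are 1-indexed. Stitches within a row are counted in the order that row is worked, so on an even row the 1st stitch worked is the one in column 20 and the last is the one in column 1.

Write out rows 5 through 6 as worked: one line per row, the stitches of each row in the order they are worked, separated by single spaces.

Result:
x k o k k x k p x k o k k x k p x k o k
p k p p k p o p p k p p k p o p p k p p

Derivation:
Row 5: chart row 1, RS - tile across columns 1-20 and work as-is.
Row 6: chart row 2, WS - tiled (columns 1-20): k k p k k o k p k k p k k o k p k k p k; work from column 20 back to 1 with k<->p swapped.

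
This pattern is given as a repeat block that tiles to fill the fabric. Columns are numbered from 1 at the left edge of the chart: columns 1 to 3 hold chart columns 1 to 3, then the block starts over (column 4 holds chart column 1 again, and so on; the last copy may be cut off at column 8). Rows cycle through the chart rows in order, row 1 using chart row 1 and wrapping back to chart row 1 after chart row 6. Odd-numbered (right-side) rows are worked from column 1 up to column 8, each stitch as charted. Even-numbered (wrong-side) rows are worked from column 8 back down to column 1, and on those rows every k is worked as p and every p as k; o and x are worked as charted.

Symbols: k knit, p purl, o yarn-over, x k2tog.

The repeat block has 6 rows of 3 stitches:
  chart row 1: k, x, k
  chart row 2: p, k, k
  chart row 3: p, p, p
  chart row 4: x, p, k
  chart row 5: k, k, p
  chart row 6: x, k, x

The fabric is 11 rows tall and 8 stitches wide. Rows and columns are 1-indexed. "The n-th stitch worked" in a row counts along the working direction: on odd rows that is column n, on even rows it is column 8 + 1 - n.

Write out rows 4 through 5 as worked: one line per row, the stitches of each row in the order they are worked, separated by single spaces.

== ROWS AS WORKED ==
k x p k x p k x
k k p k k p k k

Derivation:
Row 4: chart row 4, WS - tiled (columns 1-8): x p k x p k x p; work from column 8 back to 1 with k<->p swapped.
Row 5: chart row 5, RS - tile across columns 1-8 and work as-is.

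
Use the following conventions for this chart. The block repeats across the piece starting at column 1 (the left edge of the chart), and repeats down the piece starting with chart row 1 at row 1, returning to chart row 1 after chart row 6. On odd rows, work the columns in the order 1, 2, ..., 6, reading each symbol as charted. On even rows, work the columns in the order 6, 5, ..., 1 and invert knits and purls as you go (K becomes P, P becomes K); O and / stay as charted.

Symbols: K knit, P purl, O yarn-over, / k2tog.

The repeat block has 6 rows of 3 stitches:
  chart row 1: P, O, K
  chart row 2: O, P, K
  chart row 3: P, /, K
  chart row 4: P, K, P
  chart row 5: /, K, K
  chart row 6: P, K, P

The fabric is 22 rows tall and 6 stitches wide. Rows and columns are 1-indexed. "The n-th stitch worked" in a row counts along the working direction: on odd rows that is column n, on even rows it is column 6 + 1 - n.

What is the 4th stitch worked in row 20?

Row 20: (20-1) mod 6 = 1, so use chart row 2. Even row -> WS.
Chart row 2 tiled across columns 1-6: O P K O P K
WS row: flip the tiled sequence (start at column 6) and apply K<->P; O and / stay.
Row 20 as worked: P K O P K O
The 4th stitch worked is P.

Stitch:
P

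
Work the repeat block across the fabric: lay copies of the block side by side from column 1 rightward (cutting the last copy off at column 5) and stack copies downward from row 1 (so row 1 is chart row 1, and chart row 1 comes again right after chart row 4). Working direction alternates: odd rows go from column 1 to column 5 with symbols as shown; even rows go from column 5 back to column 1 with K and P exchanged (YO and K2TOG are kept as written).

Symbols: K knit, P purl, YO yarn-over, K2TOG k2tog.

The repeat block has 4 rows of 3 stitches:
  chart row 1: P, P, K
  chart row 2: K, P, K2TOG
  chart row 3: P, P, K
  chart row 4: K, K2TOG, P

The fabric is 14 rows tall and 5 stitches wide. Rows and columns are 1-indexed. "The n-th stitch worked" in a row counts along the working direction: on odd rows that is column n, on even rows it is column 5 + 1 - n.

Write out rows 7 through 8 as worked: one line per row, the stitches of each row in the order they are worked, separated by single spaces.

Result:
P P K P P
K2TOG P K K2TOG P

Derivation:
Row 7: chart row 3, RS - tile across columns 1-5 and work as-is.
Row 8: chart row 4, WS - tiled (columns 1-5): K K2TOG P K K2TOG; work from column 5 back to 1 with K<->P swapped.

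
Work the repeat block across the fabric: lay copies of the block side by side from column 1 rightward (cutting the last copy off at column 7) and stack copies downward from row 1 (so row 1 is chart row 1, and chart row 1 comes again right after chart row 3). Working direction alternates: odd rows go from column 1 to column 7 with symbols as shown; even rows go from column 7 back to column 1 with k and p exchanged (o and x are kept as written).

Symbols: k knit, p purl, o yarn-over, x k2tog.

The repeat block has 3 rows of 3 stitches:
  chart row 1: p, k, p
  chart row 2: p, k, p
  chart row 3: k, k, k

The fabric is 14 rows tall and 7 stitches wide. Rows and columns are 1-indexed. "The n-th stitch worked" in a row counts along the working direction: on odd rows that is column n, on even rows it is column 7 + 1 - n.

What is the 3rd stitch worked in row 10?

Result:
p

Derivation:
Row 10 uses chart row ((10-1) mod 3)+1 = 1. Row 10 is even, so WS.
Chart row 1 tiled across columns 1-7: p k p p k p p
WS: work from column 7 back to column 1 (reverse the tiled row), swapping k<->p (o and x unchanged).
Row 10 as worked: k k p k k p k
Stitch 3 in working order -> p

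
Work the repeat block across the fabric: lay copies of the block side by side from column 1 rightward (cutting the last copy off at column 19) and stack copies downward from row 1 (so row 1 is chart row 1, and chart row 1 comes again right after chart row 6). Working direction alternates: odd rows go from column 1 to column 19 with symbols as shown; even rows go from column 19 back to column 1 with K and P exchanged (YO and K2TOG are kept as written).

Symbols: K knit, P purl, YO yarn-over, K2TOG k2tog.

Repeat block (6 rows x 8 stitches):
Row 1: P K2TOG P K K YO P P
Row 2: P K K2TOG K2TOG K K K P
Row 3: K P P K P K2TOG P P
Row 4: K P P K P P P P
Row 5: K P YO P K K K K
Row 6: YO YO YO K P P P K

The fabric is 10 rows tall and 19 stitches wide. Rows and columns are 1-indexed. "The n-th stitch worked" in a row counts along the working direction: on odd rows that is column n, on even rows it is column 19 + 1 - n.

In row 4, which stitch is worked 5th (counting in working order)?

== STITCH ==
K

Derivation:
Row 4: (4-1) mod 6 = 3, so use chart row 4. Even row -> WS.
Chart row 4 tiled across columns 1-19: K P P K P P P P K P P K P P P P K P P
Wrong side: read the tiled row from column 19 down to 1 and exchange K with P (leave YO, K2TOG).
Row 4 as worked: K K P K K K K P K K P K K K K P K K P
Counting 5 along the worked row gives K.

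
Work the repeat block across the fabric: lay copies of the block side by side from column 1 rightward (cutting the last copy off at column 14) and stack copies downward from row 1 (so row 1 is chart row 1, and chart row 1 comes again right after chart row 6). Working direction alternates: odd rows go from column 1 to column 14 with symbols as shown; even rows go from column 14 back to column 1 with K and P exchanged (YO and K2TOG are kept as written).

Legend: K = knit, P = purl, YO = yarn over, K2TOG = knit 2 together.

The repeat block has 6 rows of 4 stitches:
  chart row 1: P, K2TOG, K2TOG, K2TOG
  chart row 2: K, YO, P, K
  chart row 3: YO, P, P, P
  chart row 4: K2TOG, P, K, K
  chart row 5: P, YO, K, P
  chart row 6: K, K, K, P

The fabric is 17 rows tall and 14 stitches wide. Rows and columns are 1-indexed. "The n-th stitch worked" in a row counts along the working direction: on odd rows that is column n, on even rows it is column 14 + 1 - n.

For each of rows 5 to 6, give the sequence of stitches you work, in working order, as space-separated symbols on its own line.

Rows as worked:
P YO K P P YO K P P YO K P P YO
P P K P P P K P P P K P P P

Derivation:
Row 5: chart row 5, RS - tile across columns 1-14 and work as-is.
Row 6: chart row 6, WS - tiled (columns 1-14): K K K P K K K P K K K P K K; work from column 14 back to 1 with K<->P swapped.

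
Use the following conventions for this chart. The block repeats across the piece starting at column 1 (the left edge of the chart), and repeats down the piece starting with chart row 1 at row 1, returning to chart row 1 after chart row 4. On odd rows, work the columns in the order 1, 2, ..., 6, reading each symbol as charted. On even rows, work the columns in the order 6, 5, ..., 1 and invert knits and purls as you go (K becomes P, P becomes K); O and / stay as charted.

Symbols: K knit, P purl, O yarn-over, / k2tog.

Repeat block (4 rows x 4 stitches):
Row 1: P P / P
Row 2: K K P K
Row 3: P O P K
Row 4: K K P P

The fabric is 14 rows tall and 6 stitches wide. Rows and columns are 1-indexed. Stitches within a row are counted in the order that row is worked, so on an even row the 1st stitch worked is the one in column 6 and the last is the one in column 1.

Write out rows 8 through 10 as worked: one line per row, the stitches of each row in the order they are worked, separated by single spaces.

== ROWS AS WORKED ==
P P K K P P
P P / P P P
P P P K P P

Derivation:
Row 8: chart row 4, WS - tiled (columns 1-6): K K P P K K; work from column 6 back to 1 with K<->P swapped.
Row 9: chart row 1, RS - tile across columns 1-6 and work as-is.
Row 10: chart row 2, WS - tiled (columns 1-6): K K P K K K; work from column 6 back to 1 with K<->P swapped.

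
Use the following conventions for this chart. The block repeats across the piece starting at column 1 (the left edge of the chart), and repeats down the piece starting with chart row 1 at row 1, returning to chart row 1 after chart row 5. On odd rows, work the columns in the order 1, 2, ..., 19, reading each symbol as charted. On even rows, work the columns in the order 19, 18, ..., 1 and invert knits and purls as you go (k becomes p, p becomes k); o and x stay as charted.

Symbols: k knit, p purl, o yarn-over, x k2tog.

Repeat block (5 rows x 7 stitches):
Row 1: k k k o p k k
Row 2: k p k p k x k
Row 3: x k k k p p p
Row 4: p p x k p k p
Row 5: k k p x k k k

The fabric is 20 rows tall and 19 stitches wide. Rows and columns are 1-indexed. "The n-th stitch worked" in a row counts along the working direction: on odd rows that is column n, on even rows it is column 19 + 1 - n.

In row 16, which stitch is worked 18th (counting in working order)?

Row 16: (16-1) mod 5 = 0, so use chart row 1. Even row -> WS.
Chart row 1 tiled across columns 1-19: k k k o p k k k k k o p k k k k k o p
WS row: flip the tiled sequence (start at column 19) and apply k<->p; o and x stay.
Row 16 as worked: k o p p p p p k o p p p p p k o p p p
The 18th stitch worked is p.

Result:
p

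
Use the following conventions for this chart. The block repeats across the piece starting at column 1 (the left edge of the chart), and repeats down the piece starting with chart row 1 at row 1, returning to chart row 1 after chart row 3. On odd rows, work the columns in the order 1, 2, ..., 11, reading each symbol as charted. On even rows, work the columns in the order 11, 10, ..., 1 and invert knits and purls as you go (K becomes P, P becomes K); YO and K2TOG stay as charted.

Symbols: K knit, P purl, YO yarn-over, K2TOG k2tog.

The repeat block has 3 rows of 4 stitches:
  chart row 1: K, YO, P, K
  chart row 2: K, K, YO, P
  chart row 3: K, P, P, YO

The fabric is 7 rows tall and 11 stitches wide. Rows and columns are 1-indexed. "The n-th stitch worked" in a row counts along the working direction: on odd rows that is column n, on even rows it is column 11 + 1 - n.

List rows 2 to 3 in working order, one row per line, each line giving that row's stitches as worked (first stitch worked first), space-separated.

Result:
YO P P K YO P P K YO P P
K P P YO K P P YO K P P

Derivation:
Row 2: chart row 2, WS - tiled (columns 1-11): K K YO P K K YO P K K YO; work from column 11 back to 1 with K<->P swapped.
Row 3: chart row 3, RS - tile across columns 1-11 and work as-is.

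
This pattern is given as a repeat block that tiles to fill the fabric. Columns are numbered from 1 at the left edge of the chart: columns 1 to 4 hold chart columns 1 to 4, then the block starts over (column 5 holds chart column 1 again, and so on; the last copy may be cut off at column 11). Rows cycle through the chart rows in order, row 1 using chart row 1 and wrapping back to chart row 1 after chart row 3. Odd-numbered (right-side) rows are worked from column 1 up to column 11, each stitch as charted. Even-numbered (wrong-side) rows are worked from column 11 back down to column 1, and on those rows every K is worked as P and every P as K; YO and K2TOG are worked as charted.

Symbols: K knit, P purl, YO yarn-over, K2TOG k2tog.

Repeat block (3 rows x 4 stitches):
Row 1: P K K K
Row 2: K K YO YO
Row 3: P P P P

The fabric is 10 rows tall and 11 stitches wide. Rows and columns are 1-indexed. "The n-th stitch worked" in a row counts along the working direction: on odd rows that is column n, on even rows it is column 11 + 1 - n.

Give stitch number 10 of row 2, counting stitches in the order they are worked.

For row 2: chart row = ((2-1) mod 3) + 1 = 2; this is a WS (even) row.
Chart row 2 tiled across columns 1-11: K K YO YO K K YO YO K K YO
Wrong side: read the tiled row from column 11 down to 1 and exchange K with P (leave YO, K2TOG).
Row 2 as worked: YO P P YO YO P P YO YO P P
Counting 10 along the worked row gives P.

Stitch:
P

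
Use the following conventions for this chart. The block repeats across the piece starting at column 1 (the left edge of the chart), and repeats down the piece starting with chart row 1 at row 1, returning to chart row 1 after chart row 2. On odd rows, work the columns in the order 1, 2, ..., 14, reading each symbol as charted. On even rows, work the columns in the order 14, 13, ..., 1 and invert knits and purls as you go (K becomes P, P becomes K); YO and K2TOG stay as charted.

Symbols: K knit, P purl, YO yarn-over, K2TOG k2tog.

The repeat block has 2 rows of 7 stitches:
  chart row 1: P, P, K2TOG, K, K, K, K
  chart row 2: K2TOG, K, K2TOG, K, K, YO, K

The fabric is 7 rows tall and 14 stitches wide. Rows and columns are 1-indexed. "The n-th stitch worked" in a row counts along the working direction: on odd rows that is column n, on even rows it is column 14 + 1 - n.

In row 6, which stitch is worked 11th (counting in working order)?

Stitch:
P

Derivation:
For row 6: chart row = ((6-1) mod 2) + 1 = 2; this is a WS (even) row.
Chart row 2 tiled across columns 1-14: K2TOG K K2TOG K K YO K K2TOG K K2TOG K K YO K
WS: work from column 14 back to column 1 (reverse the tiled row), swapping K<->P (YO and K2TOG unchanged).
Row 6 as worked: P YO P P K2TOG P K2TOG P YO P P K2TOG P K2TOG
Stitch 11 in working order -> P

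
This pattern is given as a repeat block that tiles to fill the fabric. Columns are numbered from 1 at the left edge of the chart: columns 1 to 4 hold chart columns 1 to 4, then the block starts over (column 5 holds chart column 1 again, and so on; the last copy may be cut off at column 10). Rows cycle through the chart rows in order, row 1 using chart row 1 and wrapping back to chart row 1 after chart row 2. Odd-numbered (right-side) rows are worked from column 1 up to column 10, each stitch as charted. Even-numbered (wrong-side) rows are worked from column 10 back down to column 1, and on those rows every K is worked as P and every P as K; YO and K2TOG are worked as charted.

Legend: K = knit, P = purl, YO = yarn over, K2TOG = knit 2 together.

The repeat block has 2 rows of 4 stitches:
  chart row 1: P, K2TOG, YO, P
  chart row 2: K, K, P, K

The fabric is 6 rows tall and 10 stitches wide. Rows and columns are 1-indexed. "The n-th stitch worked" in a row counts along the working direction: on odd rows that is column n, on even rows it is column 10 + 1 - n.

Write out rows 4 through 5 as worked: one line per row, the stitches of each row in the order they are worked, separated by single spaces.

== ROWS AS WORKED ==
P P P K P P P K P P
P K2TOG YO P P K2TOG YO P P K2TOG

Derivation:
Row 4: chart row 2, WS - tiled (columns 1-10): K K P K K K P K K K; work from column 10 back to 1 with K<->P swapped.
Row 5: chart row 1, RS - tile across columns 1-10 and work as-is.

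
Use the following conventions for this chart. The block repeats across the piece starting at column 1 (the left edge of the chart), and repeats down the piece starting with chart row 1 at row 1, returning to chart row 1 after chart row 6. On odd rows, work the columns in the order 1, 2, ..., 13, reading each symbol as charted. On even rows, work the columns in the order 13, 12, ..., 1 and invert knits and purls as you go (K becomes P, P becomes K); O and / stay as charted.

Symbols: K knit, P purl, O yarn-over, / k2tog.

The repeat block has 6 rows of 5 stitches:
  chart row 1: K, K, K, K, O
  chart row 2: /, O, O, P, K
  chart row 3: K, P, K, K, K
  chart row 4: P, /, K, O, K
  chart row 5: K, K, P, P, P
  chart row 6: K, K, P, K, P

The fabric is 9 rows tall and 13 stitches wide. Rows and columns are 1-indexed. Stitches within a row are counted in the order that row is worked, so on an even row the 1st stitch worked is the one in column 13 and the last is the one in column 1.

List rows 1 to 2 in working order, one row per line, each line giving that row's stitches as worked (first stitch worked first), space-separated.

Result:
K K K K O K K K K O K K K
O O / P K O O / P K O O /

Derivation:
Row 1: chart row 1, RS - tile across columns 1-13 and work as-is.
Row 2: chart row 2, WS - tiled (columns 1-13): / O O P K / O O P K / O O; work from column 13 back to 1 with K<->P swapped.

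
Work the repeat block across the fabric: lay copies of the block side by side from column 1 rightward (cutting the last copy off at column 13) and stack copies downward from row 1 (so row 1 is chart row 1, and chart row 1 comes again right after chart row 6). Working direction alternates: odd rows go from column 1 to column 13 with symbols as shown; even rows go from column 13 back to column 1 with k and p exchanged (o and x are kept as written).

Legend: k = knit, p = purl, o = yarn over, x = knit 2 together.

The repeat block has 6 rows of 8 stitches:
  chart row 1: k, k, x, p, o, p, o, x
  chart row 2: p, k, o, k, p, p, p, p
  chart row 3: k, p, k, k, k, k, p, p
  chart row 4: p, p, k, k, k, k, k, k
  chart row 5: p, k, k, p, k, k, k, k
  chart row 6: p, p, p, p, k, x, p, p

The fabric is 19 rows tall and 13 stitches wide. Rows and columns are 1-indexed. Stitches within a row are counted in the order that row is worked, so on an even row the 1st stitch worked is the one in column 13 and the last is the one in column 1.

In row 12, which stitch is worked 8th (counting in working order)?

Result:
x

Derivation:
Row 12: (12-1) mod 6 = 5, so use chart row 6. Even row -> WS.
Chart row 6 tiled across columns 1-13: p p p p k x p p p p p p k
Wrong side: read the tiled row from column 13 down to 1 and exchange k with p (leave o, x).
Row 12 as worked: p k k k k k k x p k k k k
The 8th stitch worked is x.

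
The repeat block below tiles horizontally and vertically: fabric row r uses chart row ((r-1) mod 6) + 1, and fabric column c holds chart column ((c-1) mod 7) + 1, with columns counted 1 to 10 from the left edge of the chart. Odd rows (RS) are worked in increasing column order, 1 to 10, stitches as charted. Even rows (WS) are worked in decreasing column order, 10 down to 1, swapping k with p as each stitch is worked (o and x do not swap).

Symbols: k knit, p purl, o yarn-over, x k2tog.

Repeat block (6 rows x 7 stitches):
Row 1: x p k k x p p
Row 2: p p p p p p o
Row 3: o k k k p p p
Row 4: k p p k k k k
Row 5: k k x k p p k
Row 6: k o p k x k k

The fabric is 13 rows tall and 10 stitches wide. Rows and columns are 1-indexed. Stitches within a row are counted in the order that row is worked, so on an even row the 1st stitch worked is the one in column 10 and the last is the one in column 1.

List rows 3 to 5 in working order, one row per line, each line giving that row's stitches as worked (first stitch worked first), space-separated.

Row 3: chart row 3, RS - tile across columns 1-10 and work as-is.
Row 4: chart row 4, WS - tiled (columns 1-10): k p p k k k k k p p; work from column 10 back to 1 with k<->p swapped.
Row 5: chart row 5, RS - tile across columns 1-10 and work as-is.

== ROWS AS WORKED ==
o k k k p p p o k k
k k p p p p p k k p
k k x k p p k k k x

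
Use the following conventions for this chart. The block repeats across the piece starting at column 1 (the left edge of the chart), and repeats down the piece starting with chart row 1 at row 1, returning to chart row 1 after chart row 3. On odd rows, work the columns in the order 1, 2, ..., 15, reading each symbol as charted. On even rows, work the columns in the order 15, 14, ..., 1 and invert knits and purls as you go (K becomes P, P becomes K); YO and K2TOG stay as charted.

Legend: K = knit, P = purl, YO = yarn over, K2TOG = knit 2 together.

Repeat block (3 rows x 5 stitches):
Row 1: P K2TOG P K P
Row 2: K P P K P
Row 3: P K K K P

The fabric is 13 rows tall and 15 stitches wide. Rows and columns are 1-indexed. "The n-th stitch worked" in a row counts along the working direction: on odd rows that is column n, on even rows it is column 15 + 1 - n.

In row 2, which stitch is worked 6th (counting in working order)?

Row 2 uses chart row ((2-1) mod 3)+1 = 2. Row 2 is even, so WS.
Chart row 2 tiled across columns 1-15: K P P K P K P P K P K P P K P
Wrong side: read the tiled row from column 15 down to 1 and exchange K with P (leave YO, K2TOG).
Row 2 as worked: K P K K P K P K K P K P K K P
The 6th stitch worked is K.

Result:
K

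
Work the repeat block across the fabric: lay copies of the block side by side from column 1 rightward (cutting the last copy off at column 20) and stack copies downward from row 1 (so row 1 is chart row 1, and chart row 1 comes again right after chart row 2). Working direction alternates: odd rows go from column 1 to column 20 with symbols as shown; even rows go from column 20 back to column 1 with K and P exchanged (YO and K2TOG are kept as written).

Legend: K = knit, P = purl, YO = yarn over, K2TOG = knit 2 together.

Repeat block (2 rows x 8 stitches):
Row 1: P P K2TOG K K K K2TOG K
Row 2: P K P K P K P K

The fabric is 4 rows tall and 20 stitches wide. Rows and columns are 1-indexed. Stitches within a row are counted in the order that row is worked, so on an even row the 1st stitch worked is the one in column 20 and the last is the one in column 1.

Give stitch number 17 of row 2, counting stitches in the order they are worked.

== STITCH ==
P

Derivation:
Row 2 uses chart row ((2-1) mod 2)+1 = 2. Row 2 is even, so WS.
Chart row 2 tiled across columns 1-20: P K P K P K P K P K P K P K P K P K P K
WS row: flip the tiled sequence (start at column 20) and apply K<->P; YO and K2TOG stay.
Row 2 as worked: P K P K P K P K P K P K P K P K P K P K
Counting 17 along the worked row gives P.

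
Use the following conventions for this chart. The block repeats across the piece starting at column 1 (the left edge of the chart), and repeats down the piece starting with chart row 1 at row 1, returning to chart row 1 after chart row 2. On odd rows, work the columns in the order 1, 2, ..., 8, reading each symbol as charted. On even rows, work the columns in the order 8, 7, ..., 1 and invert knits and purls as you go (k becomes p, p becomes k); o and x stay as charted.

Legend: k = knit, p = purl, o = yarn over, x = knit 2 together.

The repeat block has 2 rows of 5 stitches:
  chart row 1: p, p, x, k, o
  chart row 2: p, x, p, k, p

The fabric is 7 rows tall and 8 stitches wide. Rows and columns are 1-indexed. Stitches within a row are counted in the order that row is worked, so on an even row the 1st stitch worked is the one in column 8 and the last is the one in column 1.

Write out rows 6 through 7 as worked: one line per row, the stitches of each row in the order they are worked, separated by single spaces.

Rows as worked:
k x k k p k x k
p p x k o p p x

Derivation:
Row 6: chart row 2, WS - tiled (columns 1-8): p x p k p p x p; work from column 8 back to 1 with k<->p swapped.
Row 7: chart row 1, RS - tile across columns 1-8 and work as-is.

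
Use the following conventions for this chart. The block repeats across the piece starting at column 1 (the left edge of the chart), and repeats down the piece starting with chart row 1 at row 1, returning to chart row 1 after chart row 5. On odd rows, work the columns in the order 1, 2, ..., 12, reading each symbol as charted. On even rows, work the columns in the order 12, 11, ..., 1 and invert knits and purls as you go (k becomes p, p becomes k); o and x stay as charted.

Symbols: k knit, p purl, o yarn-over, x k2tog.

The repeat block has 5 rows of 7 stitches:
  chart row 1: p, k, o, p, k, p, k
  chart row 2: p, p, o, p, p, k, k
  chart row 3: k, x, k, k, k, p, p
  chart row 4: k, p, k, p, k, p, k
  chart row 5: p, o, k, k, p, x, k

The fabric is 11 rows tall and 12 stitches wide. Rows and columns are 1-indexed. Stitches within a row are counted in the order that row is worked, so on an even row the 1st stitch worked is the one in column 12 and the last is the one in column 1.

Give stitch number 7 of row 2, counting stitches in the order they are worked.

For row 2: chart row = ((2-1) mod 5) + 1 = 2; this is a WS (even) row.
Chart row 2 tiled across columns 1-12: p p o p p k k p p o p p
WS row: flip the tiled sequence (start at column 12) and apply k<->p; o and x stay.
Row 2 as worked: k k o k k p p k k o k k
Counting 7 along the worked row gives p.

Stitch:
p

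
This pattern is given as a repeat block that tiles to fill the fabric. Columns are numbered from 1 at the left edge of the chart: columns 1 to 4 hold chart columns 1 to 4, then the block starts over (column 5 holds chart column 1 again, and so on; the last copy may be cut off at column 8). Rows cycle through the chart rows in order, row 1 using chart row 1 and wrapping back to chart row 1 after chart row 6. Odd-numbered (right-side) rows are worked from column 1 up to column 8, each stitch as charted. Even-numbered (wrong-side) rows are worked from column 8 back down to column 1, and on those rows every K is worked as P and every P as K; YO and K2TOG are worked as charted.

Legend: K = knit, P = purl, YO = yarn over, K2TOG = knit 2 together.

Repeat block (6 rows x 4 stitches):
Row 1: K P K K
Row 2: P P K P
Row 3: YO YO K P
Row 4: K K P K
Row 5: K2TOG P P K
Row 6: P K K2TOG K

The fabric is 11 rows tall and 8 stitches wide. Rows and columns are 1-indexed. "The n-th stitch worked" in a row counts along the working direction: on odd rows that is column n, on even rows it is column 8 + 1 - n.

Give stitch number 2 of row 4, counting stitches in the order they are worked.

== STITCH ==
K

Derivation:
Row 4 uses chart row ((4-1) mod 6)+1 = 4. Row 4 is even, so WS.
Chart row 4 tiled across columns 1-8: K K P K K K P K
Wrong side: read the tiled row from column 8 down to 1 and exchange K with P (leave YO, K2TOG).
Row 4 as worked: P K P P P K P P
The 2nd stitch worked is K.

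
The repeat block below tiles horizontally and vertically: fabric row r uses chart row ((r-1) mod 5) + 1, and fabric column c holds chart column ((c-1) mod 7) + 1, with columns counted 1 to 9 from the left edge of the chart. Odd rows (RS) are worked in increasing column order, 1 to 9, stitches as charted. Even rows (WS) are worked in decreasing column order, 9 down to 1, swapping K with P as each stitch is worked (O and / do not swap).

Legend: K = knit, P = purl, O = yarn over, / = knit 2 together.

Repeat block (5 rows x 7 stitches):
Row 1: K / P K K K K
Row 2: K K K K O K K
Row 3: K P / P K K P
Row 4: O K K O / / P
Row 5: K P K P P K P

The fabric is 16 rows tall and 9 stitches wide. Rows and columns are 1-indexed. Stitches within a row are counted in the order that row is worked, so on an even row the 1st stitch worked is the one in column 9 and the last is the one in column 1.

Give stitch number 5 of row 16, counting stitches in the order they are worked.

== STITCH ==
P

Derivation:
For row 16: chart row = ((16-1) mod 5) + 1 = 1; this is a WS (even) row.
Chart row 1 tiled across columns 1-9: K / P K K K K K /
WS row: flip the tiled sequence (start at column 9) and apply K<->P; O and / stay.
Row 16 as worked: / P P P P P K / P
Stitch 5 in working order -> P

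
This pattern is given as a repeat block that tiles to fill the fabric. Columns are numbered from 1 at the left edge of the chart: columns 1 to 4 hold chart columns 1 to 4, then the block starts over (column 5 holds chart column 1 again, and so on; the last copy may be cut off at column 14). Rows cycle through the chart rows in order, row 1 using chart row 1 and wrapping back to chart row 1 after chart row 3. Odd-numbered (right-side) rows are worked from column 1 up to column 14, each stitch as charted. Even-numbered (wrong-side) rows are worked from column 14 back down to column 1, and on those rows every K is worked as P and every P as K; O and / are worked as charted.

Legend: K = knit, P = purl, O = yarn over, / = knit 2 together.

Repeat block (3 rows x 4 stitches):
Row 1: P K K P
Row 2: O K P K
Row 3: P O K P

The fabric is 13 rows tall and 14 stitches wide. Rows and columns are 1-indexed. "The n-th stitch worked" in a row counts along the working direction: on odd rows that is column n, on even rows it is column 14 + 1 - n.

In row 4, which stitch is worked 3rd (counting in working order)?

Row 4: (4-1) mod 3 = 0, so use chart row 1. Even row -> WS.
Chart row 1 tiled across columns 1-14: P K K P P K K P P K K P P K
WS: work from column 14 back to column 1 (reverse the tiled row), swapping K<->P (O and / unchanged).
Row 4 as worked: P K K P P K K P P K K P P K
Stitch 3 in working order -> K

Stitch:
K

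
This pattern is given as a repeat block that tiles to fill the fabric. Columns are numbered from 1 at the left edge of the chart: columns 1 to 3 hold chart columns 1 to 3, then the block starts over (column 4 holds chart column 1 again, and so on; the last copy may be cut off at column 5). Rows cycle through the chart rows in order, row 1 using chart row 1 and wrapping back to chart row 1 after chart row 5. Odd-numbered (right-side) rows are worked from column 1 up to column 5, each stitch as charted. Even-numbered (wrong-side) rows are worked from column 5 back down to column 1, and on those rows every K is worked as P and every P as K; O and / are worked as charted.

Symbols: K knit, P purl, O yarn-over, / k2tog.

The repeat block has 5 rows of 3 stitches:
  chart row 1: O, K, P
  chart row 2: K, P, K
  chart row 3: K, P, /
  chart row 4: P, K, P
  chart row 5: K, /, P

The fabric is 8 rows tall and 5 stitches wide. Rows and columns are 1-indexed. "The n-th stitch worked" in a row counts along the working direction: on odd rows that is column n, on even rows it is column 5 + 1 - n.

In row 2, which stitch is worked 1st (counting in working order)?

== STITCH ==
K

Derivation:
For row 2: chart row = ((2-1) mod 5) + 1 = 2; this is a WS (even) row.
Chart row 2 tiled across columns 1-5: K P K K P
WS: work from column 5 back to column 1 (reverse the tiled row), swapping K<->P (O and / unchanged).
Row 2 as worked: K P P K P
Counting 1 along the worked row gives K.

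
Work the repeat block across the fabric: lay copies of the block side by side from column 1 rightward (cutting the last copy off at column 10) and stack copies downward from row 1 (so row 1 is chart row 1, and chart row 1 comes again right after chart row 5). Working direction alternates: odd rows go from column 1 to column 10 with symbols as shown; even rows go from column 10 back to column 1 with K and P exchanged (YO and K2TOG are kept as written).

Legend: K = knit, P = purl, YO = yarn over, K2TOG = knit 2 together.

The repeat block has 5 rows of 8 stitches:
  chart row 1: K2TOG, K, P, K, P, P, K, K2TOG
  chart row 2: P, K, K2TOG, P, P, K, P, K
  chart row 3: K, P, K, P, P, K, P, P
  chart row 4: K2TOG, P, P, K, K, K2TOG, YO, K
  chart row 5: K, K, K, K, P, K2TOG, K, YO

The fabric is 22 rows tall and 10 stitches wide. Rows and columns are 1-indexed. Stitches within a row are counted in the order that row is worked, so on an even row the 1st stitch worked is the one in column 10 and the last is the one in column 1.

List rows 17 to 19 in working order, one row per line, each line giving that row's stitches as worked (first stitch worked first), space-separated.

Result:
P K K2TOG P P K P K P K
K P K K P K K P K P
K2TOG P P K K K2TOG YO K K2TOG P

Derivation:
Row 17: chart row 2, RS - tile across columns 1-10 and work as-is.
Row 18: chart row 3, WS - tiled (columns 1-10): K P K P P K P P K P; work from column 10 back to 1 with K<->P swapped.
Row 19: chart row 4, RS - tile across columns 1-10 and work as-is.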